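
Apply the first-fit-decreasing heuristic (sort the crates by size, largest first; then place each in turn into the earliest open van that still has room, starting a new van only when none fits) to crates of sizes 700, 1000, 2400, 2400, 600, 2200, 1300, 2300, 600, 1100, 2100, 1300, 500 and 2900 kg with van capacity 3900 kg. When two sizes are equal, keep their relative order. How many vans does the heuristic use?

6

Sorted descending: 2900, 2400, 2400, 2300, 2200, 2100, 1300, 1300, 1100, 1000, 700, 600, 600, 500.
  2900 → van 1 (new)  [load 2900/3900]
  2400 → van 2 (new)  [load 2400/3900]
  2400 → van 3 (new)  [load 2400/3900]
  2300 → van 4 (new)  [load 2300/3900]
  2200 → van 5 (new)  [load 2200/3900]
  2100 → van 6 (new)  [load 2100/3900]
  1300 → van 2  [load 3700/3900]
  1300 → van 3  [load 3700/3900]
  1100 → van 4  [load 3400/3900]
  1000 → van 1  [load 3900/3900]
  700 → van 5  [load 2900/3900]
  600 → van 5  [load 3500/3900]
  600 → van 6  [load 2700/3900]
  500 → van 4  [load 3900/3900]
6 vans opened.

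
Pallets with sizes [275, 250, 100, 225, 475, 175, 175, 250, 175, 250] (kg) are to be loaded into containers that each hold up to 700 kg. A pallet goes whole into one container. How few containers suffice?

4

Total = 475 + 275 + 250 + 250 + 250 + 225 + 175 + 175 + 175 + 100 = 2350 kg.
Lower bound: ⌈2350/700⌉ = 4 containers.
A packing using 4 containers:
  container 1: 475 + 225 = 700
  container 2: 275 + 250 + 175 = 700
  container 3: 250 + 250 + 175 = 675
  container 4: 175 + 100 = 275
This matches the lower bound, so 4 is optimal.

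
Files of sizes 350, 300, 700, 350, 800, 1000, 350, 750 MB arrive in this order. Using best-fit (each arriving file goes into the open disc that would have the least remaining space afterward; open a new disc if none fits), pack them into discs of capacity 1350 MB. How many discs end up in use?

  350 → disc 1 (new)  [load 350/1350]
  300 → disc 1  [load 650/1350]
  700 → disc 1  [load 1350/1350]
  350 → disc 2 (new)  [load 350/1350]
  800 → disc 2  [load 1150/1350]
  1000 → disc 3 (new)  [load 1000/1350]
  350 → disc 3  [load 1350/1350]
  750 → disc 4 (new)  [load 750/1350]
4 discs opened.

4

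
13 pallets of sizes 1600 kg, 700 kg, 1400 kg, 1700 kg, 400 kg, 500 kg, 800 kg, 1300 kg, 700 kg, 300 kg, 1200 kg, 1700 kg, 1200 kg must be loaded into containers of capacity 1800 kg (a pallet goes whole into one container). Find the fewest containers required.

Total = 1700 + 1700 + 1600 + 1400 + 1300 + 1200 + 1200 + 800 + 700 + 700 + 500 + 400 + 300 = 13500 kg.
Lower bound: ⌈13500/1800⌉ = 8 containers.
A packing using 9 containers:
  container 1: 1700 = 1700
  container 2: 1700 = 1700
  container 3: 1600 = 1600
  container 4: 1400 + 400 = 1800
  container 5: 1300 + 500 = 1800
  container 6: 1200 + 300 = 1500
  container 7: 1200 = 1200
  container 8: 800 + 700 = 1500
  container 9: 700 = 700
No arrangement into 8 containers stays within capacity, so 9 is optimal.

9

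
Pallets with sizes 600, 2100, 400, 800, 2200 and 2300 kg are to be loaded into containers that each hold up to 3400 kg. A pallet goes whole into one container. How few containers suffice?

Total = 2300 + 2200 + 2100 + 800 + 600 + 400 = 8400 kg.
Lower bound: ⌈8400/3400⌉ = 3 containers.
A packing using 3 containers:
  container 1: 2300 + 800 = 3100
  container 2: 2200 + 600 + 400 = 3200
  container 3: 2100 = 2100
This matches the lower bound, so 3 is optimal.

3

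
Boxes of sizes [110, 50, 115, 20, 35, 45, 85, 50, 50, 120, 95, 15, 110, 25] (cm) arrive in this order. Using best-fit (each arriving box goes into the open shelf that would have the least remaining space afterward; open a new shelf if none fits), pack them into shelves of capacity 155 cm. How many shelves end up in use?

  110 → shelf 1 (new)  [load 110/155]
  50 → shelf 2 (new)  [load 50/155]
  115 → shelf 3 (new)  [load 115/155]
  20 → shelf 3  [load 135/155]
  35 → shelf 1  [load 145/155]
  45 → shelf 2  [load 95/155]
  85 → shelf 4 (new)  [load 85/155]
  50 → shelf 2  [load 145/155]
  50 → shelf 4  [load 135/155]
  120 → shelf 5 (new)  [load 120/155]
  95 → shelf 6 (new)  [load 95/155]
  15 → shelf 3  [load 150/155]
  110 → shelf 7 (new)  [load 110/155]
  25 → shelf 5  [load 145/155]
7 shelves opened.

7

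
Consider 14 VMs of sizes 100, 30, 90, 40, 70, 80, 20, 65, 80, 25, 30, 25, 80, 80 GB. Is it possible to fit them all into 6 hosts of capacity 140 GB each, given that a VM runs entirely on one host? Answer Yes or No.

Total = 815 GB; ⌈815/140⌉ = 6.
The bound of 6 does not rule out 6, but exhaustive search shows no assignment into 6 hosts of capacity 140 GB exists — the minimum is 7.

No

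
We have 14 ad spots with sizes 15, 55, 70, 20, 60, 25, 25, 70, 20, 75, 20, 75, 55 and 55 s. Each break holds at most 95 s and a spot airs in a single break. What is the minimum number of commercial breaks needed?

8

Total = 75 + 75 + 70 + 70 + 60 + 55 + 55 + 55 + 25 + 25 + 20 + 20 + 20 + 15 = 640 s.
Lower bound: ⌈640/95⌉ = 7 commercial breaks.
Also, 8 ad spots each exceed 95/2 s, and no two of those can share a break, so at least 8 commercial breaks are needed.
A packing using 8 commercial breaks:
  break 1: 75 + 20 = 95
  break 2: 75 + 20 = 95
  break 3: 70 + 25 = 95
  break 4: 70 + 25 = 95
  break 5: 60 + 20 + 15 = 95
  break 6: 55 = 55
  break 7: 55 = 55
  break 8: 55 = 55
This matches the lower bound, so 8 is optimal.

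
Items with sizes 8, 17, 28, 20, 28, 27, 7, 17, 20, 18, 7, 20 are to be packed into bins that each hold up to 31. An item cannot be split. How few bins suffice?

Total = 28 + 28 + 27 + 20 + 20 + 20 + 18 + 17 + 17 + 8 + 7 + 7 = 217.
Lower bound: ⌈217/31⌉ = 7 bins.
Also, 9 items each exceed 31/2, and no two of those can share a bin, so at least 9 bins are needed.
A packing using 9 bins:
  bin 1: 28 = 28
  bin 2: 28 = 28
  bin 3: 27 = 27
  bin 4: 20 + 8 = 28
  bin 5: 20 + 7 = 27
  bin 6: 20 + 7 = 27
  bin 7: 18 = 18
  bin 8: 17 = 17
  bin 9: 17 = 17
This matches the lower bound, so 9 is optimal.

9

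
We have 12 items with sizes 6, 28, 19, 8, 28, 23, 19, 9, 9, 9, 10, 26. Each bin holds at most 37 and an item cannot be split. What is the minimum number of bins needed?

Total = 28 + 28 + 26 + 23 + 19 + 19 + 10 + 9 + 9 + 9 + 8 + 6 = 194.
Lower bound: ⌈194/37⌉ = 6 bins.
A packing using 6 bins:
  bin 1: 28 + 9 = 37
  bin 2: 28 + 9 = 37
  bin 3: 26 + 10 = 36
  bin 4: 23 + 9 = 32
  bin 5: 19 + 8 + 6 = 33
  bin 6: 19 = 19
This matches the lower bound, so 6 is optimal.

6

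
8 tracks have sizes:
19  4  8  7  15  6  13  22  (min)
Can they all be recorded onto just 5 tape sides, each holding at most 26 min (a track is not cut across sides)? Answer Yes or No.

A valid assignment using 4 tape sides:
  side 1: 22 + 4 = 26
  side 2: 19 + 7 = 26
  side 3: 15 + 8 = 23
  side 4: 13 + 6 = 19
That uses only 4 ≤ 5, so 5 tape sides are enough.

Yes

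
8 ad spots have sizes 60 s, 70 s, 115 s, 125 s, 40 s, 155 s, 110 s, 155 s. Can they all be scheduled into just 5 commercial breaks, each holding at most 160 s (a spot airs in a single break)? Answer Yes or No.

No

Total = 830 s; ⌈830/160⌉ = 6.
At least 6 commercial breaks are required, but only 5 are allowed.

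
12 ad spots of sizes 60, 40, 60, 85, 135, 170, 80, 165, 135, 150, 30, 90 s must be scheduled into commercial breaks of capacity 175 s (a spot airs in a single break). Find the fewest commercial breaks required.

Total = 170 + 165 + 150 + 135 + 135 + 90 + 85 + 80 + 60 + 60 + 40 + 30 = 1200 s.
Lower bound: ⌈1200/175⌉ = 7 commercial breaks.
A packing using 8 commercial breaks:
  break 1: 170 = 170
  break 2: 165 = 165
  break 3: 150 = 150
  break 4: 135 + 40 = 175
  break 5: 135 + 30 = 165
  break 6: 90 + 85 = 175
  break 7: 80 + 60 = 140
  break 8: 60 = 60
No arrangement into 7 commercial breaks stays within capacity, so 8 is optimal.

8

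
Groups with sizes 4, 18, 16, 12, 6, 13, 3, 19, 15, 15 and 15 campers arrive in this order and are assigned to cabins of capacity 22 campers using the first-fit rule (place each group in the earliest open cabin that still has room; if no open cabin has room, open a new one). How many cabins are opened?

  4 → cabin 1 (new)  [load 4/22]
  18 → cabin 1  [load 22/22]
  16 → cabin 2 (new)  [load 16/22]
  12 → cabin 3 (new)  [load 12/22]
  6 → cabin 2  [load 22/22]
  13 → cabin 4 (new)  [load 13/22]
  3 → cabin 3  [load 15/22]
  19 → cabin 5 (new)  [load 19/22]
  15 → cabin 6 (new)  [load 15/22]
  15 → cabin 7 (new)  [load 15/22]
  15 → cabin 8 (new)  [load 15/22]
8 cabins opened.

8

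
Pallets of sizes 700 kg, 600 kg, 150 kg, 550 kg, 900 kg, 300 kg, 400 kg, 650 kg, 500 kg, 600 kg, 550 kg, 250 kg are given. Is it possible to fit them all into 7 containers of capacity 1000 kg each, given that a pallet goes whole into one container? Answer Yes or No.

Total = 6150 kg; ⌈6150/1000⌉ = 7.
The bound of 7 does not rule out 7, but exhaustive search shows no assignment into 7 containers of capacity 1000 kg exists — the minimum is 8.

No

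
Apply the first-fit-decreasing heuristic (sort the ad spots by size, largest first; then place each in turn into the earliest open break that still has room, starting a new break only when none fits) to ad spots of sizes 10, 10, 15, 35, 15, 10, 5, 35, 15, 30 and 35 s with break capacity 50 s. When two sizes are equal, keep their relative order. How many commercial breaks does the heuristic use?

5

Sorted descending: 35, 35, 35, 30, 15, 15, 15, 10, 10, 10, 5.
  35 → break 1 (new)  [load 35/50]
  35 → break 2 (new)  [load 35/50]
  35 → break 3 (new)  [load 35/50]
  30 → break 4 (new)  [load 30/50]
  15 → break 1  [load 50/50]
  15 → break 2  [load 50/50]
  15 → break 3  [load 50/50]
  10 → break 4  [load 40/50]
  10 → break 4  [load 50/50]
  10 → break 5 (new)  [load 10/50]
  5 → break 5  [load 15/50]
5 commercial breaks opened.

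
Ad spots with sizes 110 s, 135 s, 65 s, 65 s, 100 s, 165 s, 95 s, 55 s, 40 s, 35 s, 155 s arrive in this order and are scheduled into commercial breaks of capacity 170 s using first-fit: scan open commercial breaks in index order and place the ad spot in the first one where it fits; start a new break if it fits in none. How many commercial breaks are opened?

7

  110 → break 1 (new)  [load 110/170]
  135 → break 2 (new)  [load 135/170]
  65 → break 3 (new)  [load 65/170]
  65 → break 3  [load 130/170]
  100 → break 4 (new)  [load 100/170]
  165 → break 5 (new)  [load 165/170]
  95 → break 6 (new)  [load 95/170]
  55 → break 1  [load 165/170]
  40 → break 3  [load 170/170]
  35 → break 2  [load 170/170]
  155 → break 7 (new)  [load 155/170]
7 commercial breaks opened.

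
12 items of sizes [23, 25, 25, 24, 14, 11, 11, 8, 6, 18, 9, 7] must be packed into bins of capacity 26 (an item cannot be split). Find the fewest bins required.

8

Total = 25 + 25 + 24 + 23 + 18 + 14 + 11 + 11 + 9 + 8 + 7 + 6 = 181.
Lower bound: ⌈181/26⌉ = 7 bins.
A packing using 8 bins:
  bin 1: 25 = 25
  bin 2: 25 = 25
  bin 3: 24 = 24
  bin 4: 23 = 23
  bin 5: 18 + 8 = 26
  bin 6: 14 + 11 = 25
  bin 7: 11 + 9 + 6 = 26
  bin 8: 7 = 7
No arrangement into 7 bins stays within capacity, so 8 is optimal.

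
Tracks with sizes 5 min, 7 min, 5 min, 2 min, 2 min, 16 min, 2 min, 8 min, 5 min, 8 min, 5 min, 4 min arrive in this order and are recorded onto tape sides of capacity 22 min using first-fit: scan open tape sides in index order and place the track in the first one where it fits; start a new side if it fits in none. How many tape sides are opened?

  5 → side 1 (new)  [load 5/22]
  7 → side 1  [load 12/22]
  5 → side 1  [load 17/22]
  2 → side 1  [load 19/22]
  2 → side 1  [load 21/22]
  16 → side 2 (new)  [load 16/22]
  2 → side 2  [load 18/22]
  8 → side 3 (new)  [load 8/22]
  5 → side 3  [load 13/22]
  8 → side 3  [load 21/22]
  5 → side 4 (new)  [load 5/22]
  4 → side 2  [load 22/22]
4 tape sides opened.

4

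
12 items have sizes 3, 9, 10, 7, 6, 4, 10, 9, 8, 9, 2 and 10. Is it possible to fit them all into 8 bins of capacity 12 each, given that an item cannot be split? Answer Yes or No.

No

Total = 87; ⌈87/12⌉ = 8.
The bound of 8 does not rule out 8, but exhaustive search shows no assignment into 8 bins of capacity 12 exists — the minimum is 9.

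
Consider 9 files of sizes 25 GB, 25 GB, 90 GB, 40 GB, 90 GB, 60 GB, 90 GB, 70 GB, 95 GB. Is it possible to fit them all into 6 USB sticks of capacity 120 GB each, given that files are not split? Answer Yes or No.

A valid assignment using 6 USB sticks:
  USB stick 1: 95 + 25 = 120
  USB stick 2: 90 + 25 = 115
  USB stick 3: 90 = 90
  USB stick 4: 90 = 90
  USB stick 5: 70 + 40 = 110
  USB stick 6: 60 = 60
Every load is within 120 GB, so 6 USB sticks suffice.

Yes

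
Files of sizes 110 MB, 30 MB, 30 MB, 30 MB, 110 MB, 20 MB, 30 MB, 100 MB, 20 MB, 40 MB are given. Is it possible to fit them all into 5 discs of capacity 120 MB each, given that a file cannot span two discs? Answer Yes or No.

Yes

A valid assignment using 5 discs:
  disc 1: 110 = 110
  disc 2: 110 = 110
  disc 3: 100 + 20 = 120
  disc 4: 40 + 30 + 30 + 20 = 120
  disc 5: 30 + 30 = 60
Every load is within 120 MB, so 5 discs suffice.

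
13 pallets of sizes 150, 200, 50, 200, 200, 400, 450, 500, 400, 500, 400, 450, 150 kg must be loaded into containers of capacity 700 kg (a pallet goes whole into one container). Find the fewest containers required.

Total = 500 + 500 + 450 + 450 + 400 + 400 + 400 + 200 + 200 + 200 + 150 + 150 + 50 = 4050 kg.
Lower bound: ⌈4050/700⌉ = 6 containers.
Also, 7 pallets each exceed 350 kg, and no two of those can share a container, so at least 7 containers are needed.
A packing using 7 containers:
  container 1: 500 + 200 = 700
  container 2: 500 + 200 = 700
  container 3: 450 + 200 + 50 = 700
  container 4: 450 + 150 = 600
  container 5: 400 + 150 = 550
  container 6: 400 = 400
  container 7: 400 = 400
This matches the lower bound, so 7 is optimal.

7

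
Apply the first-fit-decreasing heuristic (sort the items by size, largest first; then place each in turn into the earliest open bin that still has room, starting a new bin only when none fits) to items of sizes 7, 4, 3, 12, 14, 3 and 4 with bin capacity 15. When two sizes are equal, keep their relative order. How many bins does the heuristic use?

Sorted descending: 14, 12, 7, 4, 4, 3, 3.
  14 → bin 1 (new)  [load 14/15]
  12 → bin 2 (new)  [load 12/15]
  7 → bin 3 (new)  [load 7/15]
  4 → bin 3  [load 11/15]
  4 → bin 3  [load 15/15]
  3 → bin 2  [load 15/15]
  3 → bin 4 (new)  [load 3/15]
4 bins opened.

4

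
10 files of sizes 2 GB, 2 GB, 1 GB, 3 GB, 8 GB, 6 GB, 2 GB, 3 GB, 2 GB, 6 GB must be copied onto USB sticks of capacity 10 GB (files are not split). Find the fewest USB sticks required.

4

Total = 8 + 6 + 6 + 3 + 3 + 2 + 2 + 2 + 2 + 1 = 35 GB.
Lower bound: ⌈35/10⌉ = 4 USB sticks.
A packing using 4 USB sticks:
  USB stick 1: 8 + 2 = 10
  USB stick 2: 6 + 3 + 1 = 10
  USB stick 3: 6 + 3 = 9
  USB stick 4: 2 + 2 + 2 = 6
This matches the lower bound, so 4 is optimal.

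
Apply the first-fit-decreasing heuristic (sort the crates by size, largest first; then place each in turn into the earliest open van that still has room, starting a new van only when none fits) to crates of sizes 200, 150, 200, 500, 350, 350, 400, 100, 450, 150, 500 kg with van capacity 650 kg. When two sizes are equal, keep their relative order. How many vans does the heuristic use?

6

Sorted descending: 500, 500, 450, 400, 350, 350, 200, 200, 150, 150, 100.
  500 → van 1 (new)  [load 500/650]
  500 → van 2 (new)  [load 500/650]
  450 → van 3 (new)  [load 450/650]
  400 → van 4 (new)  [load 400/650]
  350 → van 5 (new)  [load 350/650]
  350 → van 6 (new)  [load 350/650]
  200 → van 3  [load 650/650]
  200 → van 4  [load 600/650]
  150 → van 1  [load 650/650]
  150 → van 2  [load 650/650]
  100 → van 5  [load 450/650]
6 vans opened.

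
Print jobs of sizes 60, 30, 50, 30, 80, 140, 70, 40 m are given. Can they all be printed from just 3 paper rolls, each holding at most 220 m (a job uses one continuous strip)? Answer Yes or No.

Yes

A valid assignment using 3 paper rolls:
  roll 1: 140 + 80 = 220
  roll 2: 70 + 60 + 50 + 40 = 220
  roll 3: 30 + 30 = 60
Every load is within 220 m, so 3 paper rolls suffice.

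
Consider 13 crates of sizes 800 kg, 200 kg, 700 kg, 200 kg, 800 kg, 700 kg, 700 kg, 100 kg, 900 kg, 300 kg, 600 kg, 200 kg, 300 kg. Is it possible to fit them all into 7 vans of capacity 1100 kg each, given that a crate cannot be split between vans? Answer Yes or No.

A valid assignment using 7 vans:
  van 1: 900 + 200 = 1100
  van 2: 800 + 300 = 1100
  van 3: 800 + 300 = 1100
  van 4: 700 + 200 + 200 = 1100
  van 5: 700 + 100 = 800
  van 6: 700 = 700
  van 7: 600 = 600
Every load is within 1100 kg, so 7 vans suffice.

Yes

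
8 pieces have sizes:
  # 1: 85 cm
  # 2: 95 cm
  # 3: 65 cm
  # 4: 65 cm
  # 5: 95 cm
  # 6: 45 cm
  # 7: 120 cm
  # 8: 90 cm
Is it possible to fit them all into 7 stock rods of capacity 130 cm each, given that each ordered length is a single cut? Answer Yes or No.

Yes

A valid assignment using 6 stock rods:
  stock rod 1: 120 = 120
  stock rod 2: 95 = 95
  stock rod 3: 95 = 95
  stock rod 4: 90 = 90
  stock rod 5: 85 + 45 = 130
  stock rod 6: 65 + 65 = 130
That uses only 6 ≤ 7, so 7 stock rods are enough.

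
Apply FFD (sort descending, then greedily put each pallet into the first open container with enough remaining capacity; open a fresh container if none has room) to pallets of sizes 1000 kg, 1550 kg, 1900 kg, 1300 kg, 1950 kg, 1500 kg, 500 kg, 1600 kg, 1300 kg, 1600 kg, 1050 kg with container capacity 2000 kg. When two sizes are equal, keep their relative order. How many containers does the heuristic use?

Sorted descending: 1950, 1900, 1600, 1600, 1550, 1500, 1300, 1300, 1050, 1000, 500.
  1950 → container 1 (new)  [load 1950/2000]
  1900 → container 2 (new)  [load 1900/2000]
  1600 → container 3 (new)  [load 1600/2000]
  1600 → container 4 (new)  [load 1600/2000]
  1550 → container 5 (new)  [load 1550/2000]
  1500 → container 6 (new)  [load 1500/2000]
  1300 → container 7 (new)  [load 1300/2000]
  1300 → container 8 (new)  [load 1300/2000]
  1050 → container 9 (new)  [load 1050/2000]
  1000 → container 10 (new)  [load 1000/2000]
  500 → container 6  [load 2000/2000]
10 containers opened.

10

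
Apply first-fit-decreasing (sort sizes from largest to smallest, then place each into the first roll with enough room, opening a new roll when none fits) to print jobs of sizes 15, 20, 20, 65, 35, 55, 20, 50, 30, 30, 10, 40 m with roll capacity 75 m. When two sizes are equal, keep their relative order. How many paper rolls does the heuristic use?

Sorted descending: 65, 55, 50, 40, 35, 30, 30, 20, 20, 20, 15, 10.
  65 → roll 1 (new)  [load 65/75]
  55 → roll 2 (new)  [load 55/75]
  50 → roll 3 (new)  [load 50/75]
  40 → roll 4 (new)  [load 40/75]
  35 → roll 4  [load 75/75]
  30 → roll 5 (new)  [load 30/75]
  30 → roll 5  [load 60/75]
  20 → roll 2  [load 75/75]
  20 → roll 3  [load 70/75]
  20 → roll 6 (new)  [load 20/75]
  15 → roll 5  [load 75/75]
  10 → roll 1  [load 75/75]
6 paper rolls opened.

6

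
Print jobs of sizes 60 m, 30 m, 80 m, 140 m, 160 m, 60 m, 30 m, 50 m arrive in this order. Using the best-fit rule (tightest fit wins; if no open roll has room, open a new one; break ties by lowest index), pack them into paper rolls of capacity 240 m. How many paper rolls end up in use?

  60 → roll 1 (new)  [load 60/240]
  30 → roll 1  [load 90/240]
  80 → roll 1  [load 170/240]
  140 → roll 2 (new)  [load 140/240]
  160 → roll 3 (new)  [load 160/240]
  60 → roll 1  [load 230/240]
  30 → roll 3  [load 190/240]
  50 → roll 3  [load 240/240]
3 paper rolls opened.

3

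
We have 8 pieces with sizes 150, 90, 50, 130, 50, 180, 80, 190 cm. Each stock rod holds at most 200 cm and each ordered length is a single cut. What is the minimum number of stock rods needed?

5

Total = 190 + 180 + 150 + 130 + 90 + 80 + 50 + 50 = 920 cm.
Lower bound: ⌈920/200⌉ = 5 stock rods.
A packing using 5 stock rods:
  stock rod 1: 190 = 190
  stock rod 2: 180 = 180
  stock rod 3: 150 + 50 = 200
  stock rod 4: 130 + 50 = 180
  stock rod 5: 90 + 80 = 170
This matches the lower bound, so 5 is optimal.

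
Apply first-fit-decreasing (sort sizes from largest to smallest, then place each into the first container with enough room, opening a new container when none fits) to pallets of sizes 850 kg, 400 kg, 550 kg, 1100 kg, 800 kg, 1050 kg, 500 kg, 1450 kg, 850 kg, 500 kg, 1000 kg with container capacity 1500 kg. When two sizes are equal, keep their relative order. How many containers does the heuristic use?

Sorted descending: 1450, 1100, 1050, 1000, 850, 850, 800, 550, 500, 500, 400.
  1450 → container 1 (new)  [load 1450/1500]
  1100 → container 2 (new)  [load 1100/1500]
  1050 → container 3 (new)  [load 1050/1500]
  1000 → container 4 (new)  [load 1000/1500]
  850 → container 5 (new)  [load 850/1500]
  850 → container 6 (new)  [load 850/1500]
  800 → container 7 (new)  [load 800/1500]
  550 → container 5  [load 1400/1500]
  500 → container 4  [load 1500/1500]
  500 → container 6  [load 1350/1500]
  400 → container 2  [load 1500/1500]
7 containers opened.

7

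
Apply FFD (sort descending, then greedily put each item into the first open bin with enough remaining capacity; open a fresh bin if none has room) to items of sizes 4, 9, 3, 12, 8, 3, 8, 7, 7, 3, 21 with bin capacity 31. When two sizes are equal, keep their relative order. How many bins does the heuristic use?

Sorted descending: 21, 12, 9, 8, 8, 7, 7, 4, 3, 3, 3.
  21 → bin 1 (new)  [load 21/31]
  12 → bin 2 (new)  [load 12/31]
  9 → bin 1  [load 30/31]
  8 → bin 2  [load 20/31]
  8 → bin 2  [load 28/31]
  7 → bin 3 (new)  [load 7/31]
  7 → bin 3  [load 14/31]
  4 → bin 3  [load 18/31]
  3 → bin 2  [load 31/31]
  3 → bin 3  [load 21/31]
  3 → bin 3  [load 24/31]
3 bins opened.

3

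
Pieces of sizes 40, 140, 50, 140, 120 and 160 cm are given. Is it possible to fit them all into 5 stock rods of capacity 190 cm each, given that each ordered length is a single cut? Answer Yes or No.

Yes

A valid assignment using 4 stock rods:
  stock rod 1: 160 = 160
  stock rod 2: 140 + 50 = 190
  stock rod 3: 140 + 40 = 180
  stock rod 4: 120 = 120
That uses only 4 ≤ 5, so 5 stock rods are enough.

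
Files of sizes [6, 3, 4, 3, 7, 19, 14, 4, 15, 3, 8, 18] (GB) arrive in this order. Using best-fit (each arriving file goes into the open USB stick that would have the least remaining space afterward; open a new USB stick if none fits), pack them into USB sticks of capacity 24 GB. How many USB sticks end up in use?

5

  6 → USB stick 1 (new)  [load 6/24]
  3 → USB stick 1  [load 9/24]
  4 → USB stick 1  [load 13/24]
  3 → USB stick 1  [load 16/24]
  7 → USB stick 1  [load 23/24]
  19 → USB stick 2 (new)  [load 19/24]
  14 → USB stick 3 (new)  [load 14/24]
  4 → USB stick 2  [load 23/24]
  15 → USB stick 4 (new)  [load 15/24]
  3 → USB stick 4  [load 18/24]
  8 → USB stick 3  [load 22/24]
  18 → USB stick 5 (new)  [load 18/24]
5 USB sticks opened.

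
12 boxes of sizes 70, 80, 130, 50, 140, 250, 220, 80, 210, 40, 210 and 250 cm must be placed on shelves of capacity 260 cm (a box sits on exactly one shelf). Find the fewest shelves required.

Total = 250 + 250 + 220 + 210 + 210 + 140 + 130 + 80 + 80 + 70 + 50 + 40 = 1730 cm.
Lower bound: ⌈1730/260⌉ = 7 shelves.
A packing using 8 shelves:
  shelf 1: 250 = 250
  shelf 2: 250 = 250
  shelf 3: 220 + 40 = 260
  shelf 4: 210 + 50 = 260
  shelf 5: 210 = 210
  shelf 6: 140 + 80 = 220
  shelf 7: 130 + 80 = 210
  shelf 8: 70 = 70
No arrangement into 7 shelves stays within capacity, so 8 is optimal.

8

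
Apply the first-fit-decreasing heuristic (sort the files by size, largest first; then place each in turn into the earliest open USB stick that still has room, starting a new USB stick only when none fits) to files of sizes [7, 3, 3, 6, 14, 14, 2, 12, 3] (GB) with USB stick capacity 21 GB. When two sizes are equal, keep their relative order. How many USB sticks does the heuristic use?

4

Sorted descending: 14, 14, 12, 7, 6, 3, 3, 3, 2.
  14 → USB stick 1 (new)  [load 14/21]
  14 → USB stick 2 (new)  [load 14/21]
  12 → USB stick 3 (new)  [load 12/21]
  7 → USB stick 1  [load 21/21]
  6 → USB stick 2  [load 20/21]
  3 → USB stick 3  [load 15/21]
  3 → USB stick 3  [load 18/21]
  3 → USB stick 3  [load 21/21]
  2 → USB stick 4 (new)  [load 2/21]
4 USB sticks opened.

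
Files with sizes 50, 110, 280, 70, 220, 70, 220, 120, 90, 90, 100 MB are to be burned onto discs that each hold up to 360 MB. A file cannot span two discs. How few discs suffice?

Total = 280 + 220 + 220 + 120 + 110 + 100 + 90 + 90 + 70 + 70 + 50 = 1420 MB.
Lower bound: ⌈1420/360⌉ = 4 discs.
A packing using 5 discs:
  disc 1: 280 + 70 = 350
  disc 2: 220 + 120 = 340
  disc 3: 220 + 110 = 330
  disc 4: 100 + 90 + 90 + 70 = 350
  disc 5: 50 = 50
No arrangement into 4 discs stays within capacity, so 5 is optimal.

5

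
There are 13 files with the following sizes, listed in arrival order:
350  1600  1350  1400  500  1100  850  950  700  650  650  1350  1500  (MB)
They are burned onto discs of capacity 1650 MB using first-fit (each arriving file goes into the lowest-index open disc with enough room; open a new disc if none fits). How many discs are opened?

9

  350 → disc 1 (new)  [load 350/1650]
  1600 → disc 2 (new)  [load 1600/1650]
  1350 → disc 3 (new)  [load 1350/1650]
  1400 → disc 4 (new)  [load 1400/1650]
  500 → disc 1  [load 850/1650]
  1100 → disc 5 (new)  [load 1100/1650]
  850 → disc 6 (new)  [load 850/1650]
  950 → disc 7 (new)  [load 950/1650]
  700 → disc 1  [load 1550/1650]
  650 → disc 6  [load 1500/1650]
  650 → disc 7  [load 1600/1650]
  1350 → disc 8 (new)  [load 1350/1650]
  1500 → disc 9 (new)  [load 1500/1650]
9 discs opened.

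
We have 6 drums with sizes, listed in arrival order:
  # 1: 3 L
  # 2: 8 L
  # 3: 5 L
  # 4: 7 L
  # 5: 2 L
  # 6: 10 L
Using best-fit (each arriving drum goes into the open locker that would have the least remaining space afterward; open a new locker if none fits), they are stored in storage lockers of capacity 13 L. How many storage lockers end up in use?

3

  3 → locker 1 (new)  [load 3/13]
  8 → locker 1  [load 11/13]
  5 → locker 2 (new)  [load 5/13]
  7 → locker 2  [load 12/13]
  2 → locker 1  [load 13/13]
  10 → locker 3 (new)  [load 10/13]
3 storage lockers opened.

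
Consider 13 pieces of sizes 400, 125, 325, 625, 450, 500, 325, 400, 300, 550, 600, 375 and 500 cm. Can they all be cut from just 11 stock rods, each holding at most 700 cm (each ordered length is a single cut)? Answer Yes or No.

Yes

A valid assignment using 10 stock rods:
  stock rod 1: 625 = 625
  stock rod 2: 600 = 600
  stock rod 3: 550 + 125 = 675
  stock rod 4: 500 = 500
  stock rod 5: 500 = 500
  stock rod 6: 450 = 450
  stock rod 7: 400 + 300 = 700
  stock rod 8: 400 = 400
  stock rod 9: 375 + 325 = 700
  stock rod 10: 325 = 325
That uses only 10 ≤ 11, so 11 stock rods are enough.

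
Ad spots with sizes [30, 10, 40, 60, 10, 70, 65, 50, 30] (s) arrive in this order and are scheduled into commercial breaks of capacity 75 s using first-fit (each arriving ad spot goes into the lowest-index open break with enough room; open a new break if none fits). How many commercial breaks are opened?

  30 → break 1 (new)  [load 30/75]
  10 → break 1  [load 40/75]
  40 → break 2 (new)  [load 40/75]
  60 → break 3 (new)  [load 60/75]
  10 → break 1  [load 50/75]
  70 → break 4 (new)  [load 70/75]
  65 → break 5 (new)  [load 65/75]
  50 → break 6 (new)  [load 50/75]
  30 → break 2  [load 70/75]
6 commercial breaks opened.

6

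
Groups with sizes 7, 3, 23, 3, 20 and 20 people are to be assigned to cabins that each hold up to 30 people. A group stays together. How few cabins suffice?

3

Total = 23 + 20 + 20 + 7 + 3 + 3 = 76 people.
Lower bound: ⌈76/30⌉ = 3 cabins.
A packing using 3 cabins:
  cabin 1: 23 + 7 = 30
  cabin 2: 20 + 3 + 3 = 26
  cabin 3: 20 = 20
This matches the lower bound, so 3 is optimal.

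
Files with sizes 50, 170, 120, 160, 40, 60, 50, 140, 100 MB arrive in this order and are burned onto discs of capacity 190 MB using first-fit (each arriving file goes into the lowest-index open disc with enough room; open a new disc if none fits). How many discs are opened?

  50 → disc 1 (new)  [load 50/190]
  170 → disc 2 (new)  [load 170/190]
  120 → disc 1  [load 170/190]
  160 → disc 3 (new)  [load 160/190]
  40 → disc 4 (new)  [load 40/190]
  60 → disc 4  [load 100/190]
  50 → disc 4  [load 150/190]
  140 → disc 5 (new)  [load 140/190]
  100 → disc 6 (new)  [load 100/190]
6 discs opened.

6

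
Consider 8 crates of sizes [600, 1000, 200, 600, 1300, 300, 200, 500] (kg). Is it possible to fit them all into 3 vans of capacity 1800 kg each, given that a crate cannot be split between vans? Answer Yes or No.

Yes

A valid assignment using 3 vans:
  van 1: 1300 + 500 = 1800
  van 2: 1000 + 600 + 200 = 1800
  van 3: 600 + 300 + 200 = 1100
Every load is within 1800 kg, so 3 vans suffice.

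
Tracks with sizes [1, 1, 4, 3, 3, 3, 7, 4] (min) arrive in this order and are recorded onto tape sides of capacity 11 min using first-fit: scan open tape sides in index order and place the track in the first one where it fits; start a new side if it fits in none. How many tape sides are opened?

  1 → side 1 (new)  [load 1/11]
  1 → side 1  [load 2/11]
  4 → side 1  [load 6/11]
  3 → side 1  [load 9/11]
  3 → side 2 (new)  [load 3/11]
  3 → side 2  [load 6/11]
  7 → side 3 (new)  [load 7/11]
  4 → side 2  [load 10/11]
3 tape sides opened.

3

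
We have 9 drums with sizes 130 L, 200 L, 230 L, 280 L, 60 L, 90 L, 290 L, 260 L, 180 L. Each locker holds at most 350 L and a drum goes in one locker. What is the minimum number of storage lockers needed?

6

Total = 290 + 280 + 260 + 230 + 200 + 180 + 130 + 90 + 60 = 1720 L.
Lower bound: ⌈1720/350⌉ = 5 storage lockers.
Also, 6 drums each exceed 175 L, and no two of those can share a locker, so at least 6 storage lockers are needed.
A packing using 6 storage lockers:
  locker 1: 290 + 60 = 350
  locker 2: 280 = 280
  locker 3: 260 + 90 = 350
  locker 4: 230 = 230
  locker 5: 200 + 130 = 330
  locker 6: 180 = 180
This matches the lower bound, so 6 is optimal.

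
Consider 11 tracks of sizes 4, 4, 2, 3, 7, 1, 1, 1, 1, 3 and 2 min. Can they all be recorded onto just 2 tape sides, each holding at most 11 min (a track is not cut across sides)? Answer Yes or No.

Total = 29 min; ⌈29/11⌉ = 3.
At least 3 tape sides are required, but only 2 are allowed.

No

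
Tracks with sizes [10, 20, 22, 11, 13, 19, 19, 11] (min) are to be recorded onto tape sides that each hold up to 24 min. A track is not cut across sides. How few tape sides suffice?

6

Total = 22 + 20 + 19 + 19 + 13 + 11 + 11 + 10 = 125 min.
Lower bound: ⌈125/24⌉ = 6 tape sides.
A packing using 6 tape sides:
  side 1: 22 = 22
  side 2: 20 = 20
  side 3: 19 = 19
  side 4: 19 = 19
  side 5: 13 + 11 = 24
  side 6: 11 + 10 = 21
This matches the lower bound, so 6 is optimal.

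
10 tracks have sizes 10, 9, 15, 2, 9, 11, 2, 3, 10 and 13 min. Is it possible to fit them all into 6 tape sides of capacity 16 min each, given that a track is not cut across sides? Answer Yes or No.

Total = 84 min; ⌈84/16⌉ = 6.
7 tracks each exceed half the capacity and cannot share a side, forcing at least 7 tape sides.
At least 7 tape sides are required, but only 6 are allowed.

No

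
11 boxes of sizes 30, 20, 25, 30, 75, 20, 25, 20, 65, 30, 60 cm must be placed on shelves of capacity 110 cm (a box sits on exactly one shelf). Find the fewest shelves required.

4

Total = 75 + 65 + 60 + 30 + 30 + 30 + 25 + 25 + 20 + 20 + 20 = 400 cm.
Lower bound: ⌈400/110⌉ = 4 shelves.
A packing using 4 shelves:
  shelf 1: 75 + 30 = 105
  shelf 2: 65 + 30 = 95
  shelf 3: 60 + 30 + 20 = 110
  shelf 4: 25 + 25 + 20 + 20 = 90
This matches the lower bound, so 4 is optimal.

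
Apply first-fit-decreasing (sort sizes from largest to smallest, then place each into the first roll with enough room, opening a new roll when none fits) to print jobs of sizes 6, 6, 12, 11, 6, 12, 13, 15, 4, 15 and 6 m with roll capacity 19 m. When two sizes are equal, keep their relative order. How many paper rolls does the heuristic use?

Sorted descending: 15, 15, 13, 12, 12, 11, 6, 6, 6, 6, 4.
  15 → roll 1 (new)  [load 15/19]
  15 → roll 2 (new)  [load 15/19]
  13 → roll 3 (new)  [load 13/19]
  12 → roll 4 (new)  [load 12/19]
  12 → roll 5 (new)  [load 12/19]
  11 → roll 6 (new)  [load 11/19]
  6 → roll 3  [load 19/19]
  6 → roll 4  [load 18/19]
  6 → roll 5  [load 18/19]
  6 → roll 6  [load 17/19]
  4 → roll 1  [load 19/19]
6 paper rolls opened.

6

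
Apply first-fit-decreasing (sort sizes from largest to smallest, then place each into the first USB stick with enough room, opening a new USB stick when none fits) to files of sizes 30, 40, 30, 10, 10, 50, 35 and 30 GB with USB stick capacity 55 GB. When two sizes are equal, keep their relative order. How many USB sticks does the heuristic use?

6

Sorted descending: 50, 40, 35, 30, 30, 30, 10, 10.
  50 → USB stick 1 (new)  [load 50/55]
  40 → USB stick 2 (new)  [load 40/55]
  35 → USB stick 3 (new)  [load 35/55]
  30 → USB stick 4 (new)  [load 30/55]
  30 → USB stick 5 (new)  [load 30/55]
  30 → USB stick 6 (new)  [load 30/55]
  10 → USB stick 2  [load 50/55]
  10 → USB stick 3  [load 45/55]
6 USB sticks opened.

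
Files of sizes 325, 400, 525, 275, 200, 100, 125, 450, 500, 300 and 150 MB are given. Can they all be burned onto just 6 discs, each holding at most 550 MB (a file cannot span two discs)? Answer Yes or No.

Total = 3350 MB; ⌈3350/550⌉ = 7.
At least 7 discs are required, but only 6 are allowed.

No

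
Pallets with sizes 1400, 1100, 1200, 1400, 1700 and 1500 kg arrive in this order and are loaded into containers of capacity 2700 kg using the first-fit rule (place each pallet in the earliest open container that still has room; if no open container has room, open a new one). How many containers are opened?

4

  1400 → container 1 (new)  [load 1400/2700]
  1100 → container 1  [load 2500/2700]
  1200 → container 2 (new)  [load 1200/2700]
  1400 → container 2  [load 2600/2700]
  1700 → container 3 (new)  [load 1700/2700]
  1500 → container 4 (new)  [load 1500/2700]
4 containers opened.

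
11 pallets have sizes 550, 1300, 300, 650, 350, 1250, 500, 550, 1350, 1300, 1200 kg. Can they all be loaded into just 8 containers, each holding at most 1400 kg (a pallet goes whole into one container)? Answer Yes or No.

A valid assignment using 8 containers:
  container 1: 1350 = 1350
  container 2: 1300 = 1300
  container 3: 1300 = 1300
  container 4: 1250 = 1250
  container 5: 1200 = 1200
  container 6: 650 + 550 = 1200
  container 7: 550 + 500 + 350 = 1400
  container 8: 300 = 300
Every load is within 1400 kg, so 8 containers suffice.

Yes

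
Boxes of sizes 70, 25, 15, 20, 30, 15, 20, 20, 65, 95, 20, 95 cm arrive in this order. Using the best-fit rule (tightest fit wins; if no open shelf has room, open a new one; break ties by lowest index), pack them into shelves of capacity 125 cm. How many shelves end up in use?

5

  70 → shelf 1 (new)  [load 70/125]
  25 → shelf 1  [load 95/125]
  15 → shelf 1  [load 110/125]
  20 → shelf 2 (new)  [load 20/125]
  30 → shelf 2  [load 50/125]
  15 → shelf 1  [load 125/125]
  20 → shelf 2  [load 70/125]
  20 → shelf 2  [load 90/125]
  65 → shelf 3 (new)  [load 65/125]
  95 → shelf 4 (new)  [load 95/125]
  20 → shelf 4  [load 115/125]
  95 → shelf 5 (new)  [load 95/125]
5 shelves opened.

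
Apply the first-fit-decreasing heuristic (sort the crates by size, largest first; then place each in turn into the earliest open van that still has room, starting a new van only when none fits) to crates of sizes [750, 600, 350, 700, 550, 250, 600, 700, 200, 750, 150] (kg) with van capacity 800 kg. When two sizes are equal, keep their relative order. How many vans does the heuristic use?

8

Sorted descending: 750, 750, 700, 700, 600, 600, 550, 350, 250, 200, 150.
  750 → van 1 (new)  [load 750/800]
  750 → van 2 (new)  [load 750/800]
  700 → van 3 (new)  [load 700/800]
  700 → van 4 (new)  [load 700/800]
  600 → van 5 (new)  [load 600/800]
  600 → van 6 (new)  [load 600/800]
  550 → van 7 (new)  [load 550/800]
  350 → van 8 (new)  [load 350/800]
  250 → van 7  [load 800/800]
  200 → van 5  [load 800/800]
  150 → van 6  [load 750/800]
8 vans opened.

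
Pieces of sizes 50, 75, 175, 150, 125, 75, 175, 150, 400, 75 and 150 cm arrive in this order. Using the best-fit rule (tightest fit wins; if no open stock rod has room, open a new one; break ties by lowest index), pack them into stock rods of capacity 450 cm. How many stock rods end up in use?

  50 → stock rod 1 (new)  [load 50/450]
  75 → stock rod 1  [load 125/450]
  175 → stock rod 1  [load 300/450]
  150 → stock rod 1  [load 450/450]
  125 → stock rod 2 (new)  [load 125/450]
  75 → stock rod 2  [load 200/450]
  175 → stock rod 2  [load 375/450]
  150 → stock rod 3 (new)  [load 150/450]
  400 → stock rod 4 (new)  [load 400/450]
  75 → stock rod 2  [load 450/450]
  150 → stock rod 3  [load 300/450]
4 stock rods opened.

4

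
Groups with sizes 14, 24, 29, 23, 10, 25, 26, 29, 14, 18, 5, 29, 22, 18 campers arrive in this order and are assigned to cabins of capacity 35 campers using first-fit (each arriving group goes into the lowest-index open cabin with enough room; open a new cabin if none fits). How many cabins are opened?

  14 → cabin 1 (new)  [load 14/35]
  24 → cabin 2 (new)  [load 24/35]
  29 → cabin 3 (new)  [load 29/35]
  23 → cabin 4 (new)  [load 23/35]
  10 → cabin 1  [load 24/35]
  25 → cabin 5 (new)  [load 25/35]
  26 → cabin 6 (new)  [load 26/35]
  29 → cabin 7 (new)  [load 29/35]
  14 → cabin 8 (new)  [load 14/35]
  18 → cabin 8  [load 32/35]
  5 → cabin 1  [load 29/35]
  29 → cabin 9 (new)  [load 29/35]
  22 → cabin 10 (new)  [load 22/35]
  18 → cabin 11 (new)  [load 18/35]
11 cabins opened.

11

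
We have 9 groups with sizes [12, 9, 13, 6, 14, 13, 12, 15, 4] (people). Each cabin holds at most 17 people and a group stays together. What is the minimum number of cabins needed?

7

Total = 15 + 14 + 13 + 13 + 12 + 12 + 9 + 6 + 4 = 98 people.
Lower bound: ⌈98/17⌉ = 6 cabins.
Also, 7 groups each exceed 17/2 people, and no two of those can share a cabin, so at least 7 cabins are needed.
A packing using 7 cabins:
  cabin 1: 15 = 15
  cabin 2: 14 = 14
  cabin 3: 13 + 4 = 17
  cabin 4: 13 = 13
  cabin 5: 12 = 12
  cabin 6: 12 = 12
  cabin 7: 9 + 6 = 15
This matches the lower bound, so 7 is optimal.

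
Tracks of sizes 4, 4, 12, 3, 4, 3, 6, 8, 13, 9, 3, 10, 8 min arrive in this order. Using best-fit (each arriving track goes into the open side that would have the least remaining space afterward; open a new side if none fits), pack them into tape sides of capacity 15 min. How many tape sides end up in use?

  4 → side 1 (new)  [load 4/15]
  4 → side 1  [load 8/15]
  12 → side 2 (new)  [load 12/15]
  3 → side 2  [load 15/15]
  4 → side 1  [load 12/15]
  3 → side 1  [load 15/15]
  6 → side 3 (new)  [load 6/15]
  8 → side 3  [load 14/15]
  13 → side 4 (new)  [load 13/15]
  9 → side 5 (new)  [load 9/15]
  3 → side 5  [load 12/15]
  10 → side 6 (new)  [load 10/15]
  8 → side 7 (new)  [load 8/15]
7 tape sides opened.

7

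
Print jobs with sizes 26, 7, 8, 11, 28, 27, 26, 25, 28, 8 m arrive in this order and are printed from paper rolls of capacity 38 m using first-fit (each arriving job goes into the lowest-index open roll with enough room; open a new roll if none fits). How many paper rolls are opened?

7

  26 → roll 1 (new)  [load 26/38]
  7 → roll 1  [load 33/38]
  8 → roll 2 (new)  [load 8/38]
  11 → roll 2  [load 19/38]
  28 → roll 3 (new)  [load 28/38]
  27 → roll 4 (new)  [load 27/38]
  26 → roll 5 (new)  [load 26/38]
  25 → roll 6 (new)  [load 25/38]
  28 → roll 7 (new)  [load 28/38]
  8 → roll 2  [load 27/38]
7 paper rolls opened.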